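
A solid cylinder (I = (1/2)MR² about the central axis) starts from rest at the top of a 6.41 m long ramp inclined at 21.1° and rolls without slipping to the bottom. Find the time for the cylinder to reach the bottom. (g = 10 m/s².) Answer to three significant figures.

The moment of inertia is (1/2)MR², giving k ≡ I/(MR²) = 0.5.
Along the incline Mg sinθ − f = Ma, and torque about the center fR = Iα = kMR²(a/R) gives f = kMa.
Hence a = g sinθ/(1+k) = 10×sin21.1°/1.5 = 2.4 m/s².
With constant a from rest, t = √(2L/a) = √(2·6.41/2.4) ≈ 2.31 s.

t ≈ 2.31 s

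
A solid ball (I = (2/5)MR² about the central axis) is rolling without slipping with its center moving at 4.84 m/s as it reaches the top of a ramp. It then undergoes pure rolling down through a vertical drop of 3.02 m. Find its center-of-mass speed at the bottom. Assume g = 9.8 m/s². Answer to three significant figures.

v ≈ 8.11 m/s

The moment of inertia is (2/5)MR², giving k ≡ I/(MR²) = 0.4.
The rolling condition ω = v/R makes the rotational term ½I(v/R)² = ½kMv², so KE_total = ½(1+k)Mv² = (7/10)Mv².
Conserving energy between top and bottom: (7/10)Mv² = (7/10)Mv₀² + Mgh, hence v² = v₀² + 2gh/(1+k).
v = √(4.84² + 2×9.8×3.02/1.4) = √65.71 ≈ 8.11 m/s.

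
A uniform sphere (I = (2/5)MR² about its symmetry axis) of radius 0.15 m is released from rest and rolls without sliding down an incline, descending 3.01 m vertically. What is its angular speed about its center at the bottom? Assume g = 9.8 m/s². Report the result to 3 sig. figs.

ω ≈ 43.3 rad/s

For this body I = (2/5)MR², i.e. k = I/(MR²) = 0.4.
Since it rolls without slipping, ω = v/R and KE = ½Mv² + ½Iω² = ½(1+k)Mv² = (7/10)Mv².
Energy conservation Mgh = ½(1+k)Mv² gives v = √(2gh/(1+k)) = √(2 × 9.8 × 3.01 / 1.4) = 6.492 m/s.
Then ω = v/R = 6.492 / 0.15 ≈ 43.3 rad/s.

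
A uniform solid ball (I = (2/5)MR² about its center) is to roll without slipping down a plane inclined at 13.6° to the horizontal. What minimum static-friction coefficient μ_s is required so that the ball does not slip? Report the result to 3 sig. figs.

μ_min ≈ 0.0691

For this body I = (2/5)MR², i.e. k = I/(MR²) = 0.4.
Translational: Mg sinθ − f = Ma. Rotational about the CM: fR = Iα = kMRa, so f = kMa.
These give a = g sinθ/(1+k) and the required friction f = kMg sinθ/(1+k).
With N = Mg cosθ, the no-slip condition f ≤ μN gives μ_min = f/N = k tanθ/(1+k).
μ_min = 0.4 × tan13.6° / 1.4 ≈ 0.0691.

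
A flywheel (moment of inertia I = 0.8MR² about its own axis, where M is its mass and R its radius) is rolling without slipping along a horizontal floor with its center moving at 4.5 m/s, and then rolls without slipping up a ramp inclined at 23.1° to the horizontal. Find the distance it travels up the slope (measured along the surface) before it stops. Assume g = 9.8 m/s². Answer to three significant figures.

d ≈ 4.74 m

With I = 0.8MR², the ratio k = I/(MR²) is 0.8.
The rolling condition ω = v/R makes the rotational term ½I(v/R)² = ½kMv², so KE_total = ½(1+k)Mv² = (9/10)Mv².
Setting this equal to Mgh gives the vertical rise h = (1+k)v₀²/(2g) = 1.8×4.5²/(2×9.8) = 1.86 m.
The distance along the slope is d = h/sinθ = 1.86/sin23.1° ≈ 4.74 m.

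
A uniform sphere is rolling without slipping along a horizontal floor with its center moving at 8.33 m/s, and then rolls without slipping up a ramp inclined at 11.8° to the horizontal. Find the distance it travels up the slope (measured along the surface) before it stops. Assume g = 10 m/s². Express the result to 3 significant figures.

d ≈ 23.8 m

With I = (2/5)MR², the ratio k = I/(MR²) is 0.4.
Rolling without slipping gives ω = v/R, so the total kinetic energy is ½Mv² + ½Iω² = ½(1+k)Mv² = (7/10)Mv².
Setting this equal to Mgh gives the vertical rise h = (1+k)v₀²/(2g) = 1.4×8.33²/(2×10) = 4.857 m.
Along the incline, d = h/sinθ = 4.857/sin11.8° ≈ 23.8 m.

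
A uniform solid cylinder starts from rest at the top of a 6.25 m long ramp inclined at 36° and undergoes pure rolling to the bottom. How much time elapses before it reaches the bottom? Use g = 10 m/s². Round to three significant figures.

For this body I = (1/2)MR², i.e. k = I/(MR²) = 0.5.
Along the incline Mg sinθ − f = Ma, and torque about the center fR = Iα = kMR²(a/R) gives f = kMa.
Hence a = g sinθ/(1+k) = 10×sin36°/1.5 = 3.919 m/s².
With constant a from rest, t = √(2L/a) = √(2·6.25/3.919) ≈ 1.79 s.

t ≈ 1.79 s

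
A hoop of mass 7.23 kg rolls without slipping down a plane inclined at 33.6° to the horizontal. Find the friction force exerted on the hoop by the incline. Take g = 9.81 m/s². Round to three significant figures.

f ≈ 19.6 N

The moment of inertia is MR², giving k ≡ I/(MR²) = 1.
Translational: Mg sinθ − f = Ma. Rotational about the CM: fR = Iα = kMRa, so f = kMa.
Combining, a = g sinθ/(1+k) and f = kMa = kMg sinθ/(1+k).
f = 1 × 7.23 × 9.81 × sin33.6° / 2 ≈ 19.6 N.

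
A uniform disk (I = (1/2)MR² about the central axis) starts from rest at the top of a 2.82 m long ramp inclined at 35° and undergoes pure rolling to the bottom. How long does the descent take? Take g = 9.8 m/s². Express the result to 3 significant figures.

t ≈ 1.23 s

Here I = (1/2)MR², so the shape factor k = I/(MR²) = 0.5.
Translational: Mg sinθ − f = Ma. Rotational about the CM: fR = Iα = kMRa, so f = kMa.
Hence a = g sinθ/(1+k) = 9.8×sin35°/1.5 = 3.747 m/s².
With constant a from rest, t = √(2L/a) = √(2·2.82/3.747) ≈ 1.23 s.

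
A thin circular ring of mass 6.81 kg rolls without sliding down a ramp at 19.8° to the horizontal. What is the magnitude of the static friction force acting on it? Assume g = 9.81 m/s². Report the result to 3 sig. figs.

With I = MR², the ratio k = I/(MR²) is 1.
Newton's second law down the slope: Mg sinθ − f = Ma. The torque equation fR = Iα (with α = a/R) gives f = kMa.
Combining, a = g sinθ/(1+k) and f = kMa = kMg sinθ/(1+k).
f = 1 × 6.81 × 9.81 × sin19.8° / 2 ≈ 11.3 N.

f ≈ 11.3 N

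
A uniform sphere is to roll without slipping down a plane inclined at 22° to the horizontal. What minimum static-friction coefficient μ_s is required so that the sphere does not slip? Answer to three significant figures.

μ_min ≈ 0.115

Here I = (2/5)MR², so the shape factor k = I/(MR²) = 0.4.
Newton's second law down the slope: Mg sinθ − f = Ma. The torque equation fR = Iα (with α = a/R) gives f = kMa.
These give a = g sinθ/(1+k) and the required friction f = kMg sinθ/(1+k).
The normal force is N = Mg cosθ, so μ_min = f/N = k tanθ/(1+k).
μ_min = 0.4 × tan22° / 1.4 ≈ 0.115.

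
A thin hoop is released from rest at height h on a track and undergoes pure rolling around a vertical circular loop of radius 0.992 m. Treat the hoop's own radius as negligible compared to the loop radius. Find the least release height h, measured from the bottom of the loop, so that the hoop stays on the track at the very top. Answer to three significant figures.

h_min ≈ 2.98 m

For this body I = MR², i.e. k = I/(MR²) = 1.
At the top, contact is just lost when gravity alone supplies the centripetal force: Mg = Mv_top²/r, i.e. v_top² = gr.
With ω = v/R, the kinetic energy at speed v is ½(1+k)Mv² = Mv².
Energy conservation from release (height h) to the top (height 2r): Mgh = Mg(2r) + M·gr.
Thus h_min = 2r + (1+k)r/2 = r(2 + 2/2) = 0.992 × 3 ≈ 2.98 m.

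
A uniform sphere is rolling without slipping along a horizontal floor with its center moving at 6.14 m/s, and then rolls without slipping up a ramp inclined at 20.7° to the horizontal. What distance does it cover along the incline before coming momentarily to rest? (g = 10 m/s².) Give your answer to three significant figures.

d ≈ 7.47 m

With I = (2/5)MR², the ratio k = I/(MR²) is 0.4.
Pure rolling means v = ωR; then KE = ½Mv² + ½I(v/R)² = ½(1+k)Mv² = (7/10)Mv².
Setting this equal to Mgh gives the vertical rise h = (1+k)v₀²/(2g) = 1.4×6.14²/(2×10) = 2.639 m.
Along the incline, d = h/sinθ = 2.639/sin20.7° ≈ 7.47 m.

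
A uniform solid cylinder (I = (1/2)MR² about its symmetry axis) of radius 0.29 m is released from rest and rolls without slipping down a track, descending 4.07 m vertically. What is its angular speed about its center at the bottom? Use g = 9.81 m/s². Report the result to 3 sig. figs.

With I = (1/2)MR², the ratio k = I/(MR²) is 0.5.
Pure rolling means v = ωR; then KE = ½Mv² + ½I(v/R)² = ½(1+k)Mv² = (3/4)Mv².
Energy conservation Mgh = ½(1+k)Mv² gives v = √(2gh/(1+k)) = √(2 × 9.81 × 4.07 / 1.5) = 7.296 m/s.
The angular speed follows from ω = v/R = 7.296/0.29 ≈ 25.2 rad/s.

ω ≈ 25.2 rad/s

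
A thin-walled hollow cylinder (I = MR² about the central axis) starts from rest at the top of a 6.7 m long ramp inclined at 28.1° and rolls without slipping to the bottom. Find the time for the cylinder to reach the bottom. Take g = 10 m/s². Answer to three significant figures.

For this body I = MR², i.e. k = I/(MR²) = 1.
Newton's second law down the slope: Mg sinθ − f = Ma. The torque equation fR = Iα (with α = a/R) gives f = kMa.
Hence a = g sinθ/(1+k) = 10×sin28.1°/2 = 2.355 m/s².
Starting from rest, L = ½at², so t = √(2L/a) = √(2×6.7/2.355) ≈ 2.39 s.

t ≈ 2.39 s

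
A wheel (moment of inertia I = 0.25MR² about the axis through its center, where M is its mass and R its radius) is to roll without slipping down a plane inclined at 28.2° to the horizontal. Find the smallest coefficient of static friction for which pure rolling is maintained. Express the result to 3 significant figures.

μ_min ≈ 0.107

With I = 0.25MR², the ratio k = I/(MR²) is 0.25.
Newton's second law down the slope: Mg sinθ − f = Ma. The torque equation fR = Iα (with α = a/R) gives f = kMa.
These give a = g sinθ/(1+k) and the required friction f = kMg sinθ/(1+k).
The normal force is N = Mg cosθ, so μ_min = f/N = k tanθ/(1+k).
μ_min = 0.25 × tan28.2° / 1.25 ≈ 0.107.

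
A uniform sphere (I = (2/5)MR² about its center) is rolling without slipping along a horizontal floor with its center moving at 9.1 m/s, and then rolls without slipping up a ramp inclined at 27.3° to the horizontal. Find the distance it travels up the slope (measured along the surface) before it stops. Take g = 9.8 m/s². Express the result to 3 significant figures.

d ≈ 12.9 m

With I = (2/5)MR², the ratio k = I/(MR²) is 0.4.
Pure rolling means v = ωR; then KE = ½Mv² + ½I(v/R)² = ½(1+k)Mv² = (7/10)Mv².
Setting this equal to Mgh gives the vertical rise h = (1+k)v₀²/(2g) = 1.4×9.1²/(2×9.8) = 5.915 m.
The distance along the slope is d = h/sinθ = 5.915/sin27.3° ≈ 12.9 m.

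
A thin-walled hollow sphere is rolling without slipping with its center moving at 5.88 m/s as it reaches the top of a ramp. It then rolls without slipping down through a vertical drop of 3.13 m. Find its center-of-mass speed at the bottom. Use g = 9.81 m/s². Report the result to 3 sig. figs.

v ≈ 8.45 m/s

For this body I = (2/3)MR², i.e. k = I/(MR²) = 2/3.
Pure rolling means v = ωR; then KE = ½Mv² + ½I(v/R)² = ½(1+k)Mv² = (5/6)Mv².
Conserving energy between top and bottom: (5/6)Mv² = (5/6)Mv₀² + Mgh, hence v² = v₀² + 2gh/(1+k).
v = √(5.88² + 2×9.81×3.13/1.667) = √71.42 ≈ 8.45 m/s.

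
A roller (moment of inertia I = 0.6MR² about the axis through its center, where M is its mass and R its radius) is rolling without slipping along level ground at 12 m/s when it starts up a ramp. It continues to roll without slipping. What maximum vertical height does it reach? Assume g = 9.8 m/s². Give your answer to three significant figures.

h ≈ 11.8 m

With I = 0.6MR², the ratio k = I/(MR²) is 0.6.
The rolling condition ω = v/R makes the rotational term ½I(v/R)² = ½kMv², so KE_total = ½(1+k)Mv² = (4/5)Mv².
All of this converts to potential energy at the highest point: (4/5)Mv₀² = Mgh.
Thus h = (1+k)v₀²/(2g) = 1.6 × 12² / (2 × 9.8) ≈ 11.8 m.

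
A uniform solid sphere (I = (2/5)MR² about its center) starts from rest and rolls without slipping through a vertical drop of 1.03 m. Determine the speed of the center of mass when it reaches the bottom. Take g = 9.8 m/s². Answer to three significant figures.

The moment of inertia is (2/5)MR², giving k ≡ I/(MR²) = 0.4.
Pure rolling means v = ωR; then KE = ½Mv² + ½I(v/R)² = ½(1+k)Mv² = (7/10)Mv².
Energy conservation: Mgh = (7/10)Mv², so v = √(2gh/(1+k)) = √(2 × 9.8 × 1.03 / 1.4) ≈ 3.80 m/s.

v ≈ 3.80 m/s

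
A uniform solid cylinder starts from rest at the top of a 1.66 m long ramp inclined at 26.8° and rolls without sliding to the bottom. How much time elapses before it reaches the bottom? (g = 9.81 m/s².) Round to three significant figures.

Here I = (1/2)MR², so the shape factor k = I/(MR²) = 0.5.
Newton's second law down the slope: Mg sinθ − f = Ma. The torque equation fR = Iα (with α = a/R) gives f = kMa.
Hence a = g sinθ/(1+k) = 9.81×sin26.8°/1.5 = 2.949 m/s².
With constant a from rest, t = √(2L/a) = √(2·1.66/2.949) ≈ 1.06 s.

t ≈ 1.06 s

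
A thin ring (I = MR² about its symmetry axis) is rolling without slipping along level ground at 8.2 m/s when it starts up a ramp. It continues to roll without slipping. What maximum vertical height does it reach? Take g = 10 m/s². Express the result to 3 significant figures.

With I = MR², the ratio k = I/(MR²) is 1.
Since it rolls without slipping, ω = v/R and KE = ½Mv² + ½Iω² = ½(1+k)Mv² = Mv².
At the top the kinetic energy is zero, so Mv₀² = Mgh.
Thus h = (1+k)v₀²/(2g) = 2 × 8.2² / (2 × 10) ≈ 6.72 m.

h ≈ 6.72 m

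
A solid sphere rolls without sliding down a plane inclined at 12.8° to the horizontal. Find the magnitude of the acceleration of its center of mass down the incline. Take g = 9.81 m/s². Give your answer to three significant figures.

The moment of inertia is (2/5)MR², giving k ≡ I/(MR²) = 0.4.
Translational: Mg sinθ − f = Ma. Rotational about the CM: fR = Iα = kMRa, so f = kMa.
Eliminating f: Mg sinθ = (1+k)Ma, so a = g sinθ/(1+k) = 9.81 × sin12.8° / 1.4 ≈ 1.55 m/s².

a ≈ 1.55 m/s²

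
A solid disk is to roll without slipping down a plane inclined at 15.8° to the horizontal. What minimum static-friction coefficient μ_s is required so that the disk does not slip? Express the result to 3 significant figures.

μ_min ≈ 0.0943

For this body I = (1/2)MR², i.e. k = I/(MR²) = 0.5.
Newton's second law down the slope: Mg sinθ − f = Ma. The torque equation fR = Iα (with α = a/R) gives f = kMa.
These give a = g sinθ/(1+k) and the required friction f = kMg sinθ/(1+k).
With N = Mg cosθ, the no-slip condition f ≤ μN gives μ_min = f/N = k tanθ/(1+k).
μ_min = 0.5 × tan15.8° / 1.5 ≈ 0.0943.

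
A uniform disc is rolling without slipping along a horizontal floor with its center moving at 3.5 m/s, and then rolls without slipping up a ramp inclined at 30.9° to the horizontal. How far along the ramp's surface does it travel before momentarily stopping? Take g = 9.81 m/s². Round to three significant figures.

The moment of inertia is (1/2)MR², giving k ≡ I/(MR²) = 0.5.
Since it rolls without slipping, ω = v/R and KE = ½Mv² + ½Iω² = ½(1+k)Mv² = (3/4)Mv².
Setting this equal to Mgh gives the vertical rise h = (1+k)v₀²/(2g) = 1.5×3.5²/(2×9.81) = 0.9365 m.
Along the incline, d = h/sinθ = 0.9365/sin30.9° ≈ 1.82 m.

d ≈ 1.82 m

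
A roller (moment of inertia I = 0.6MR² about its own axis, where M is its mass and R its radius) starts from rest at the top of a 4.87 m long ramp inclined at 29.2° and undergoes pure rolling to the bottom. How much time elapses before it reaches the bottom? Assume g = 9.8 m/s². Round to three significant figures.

t ≈ 1.81 s

With I = 0.6MR², the ratio k = I/(MR²) is 0.6.
Along the incline Mg sinθ − f = Ma, and torque about the center fR = Iα = kMR²(a/R) gives f = kMa.
Hence a = g sinθ/(1+k) = 9.8×sin29.2°/1.6 = 2.988 m/s².
Starting from rest, L = ½at², so t = √(2L/a) = √(2×4.87/2.988) ≈ 1.81 s.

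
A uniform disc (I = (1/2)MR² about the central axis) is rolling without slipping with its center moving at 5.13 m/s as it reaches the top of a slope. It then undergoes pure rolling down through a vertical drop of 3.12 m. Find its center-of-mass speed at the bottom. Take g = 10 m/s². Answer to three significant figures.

v ≈ 8.24 m/s

Here I = (1/2)MR², so the shape factor k = I/(MR²) = 0.5.
Since it rolls without slipping, ω = v/R and KE = ½Mv² + ½Iω² = ½(1+k)Mv² = (3/4)Mv².
Conserving energy between top and bottom: (3/4)Mv² = (3/4)Mv₀² + Mgh, hence v² = v₀² + 2gh/(1+k).
v = √(5.13² + 2×10×3.12/1.5) = √67.92 ≈ 8.24 m/s.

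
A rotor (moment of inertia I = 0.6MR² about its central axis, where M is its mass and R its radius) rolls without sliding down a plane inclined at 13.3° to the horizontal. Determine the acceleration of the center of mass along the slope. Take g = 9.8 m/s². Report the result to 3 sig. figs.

With I = 0.6MR², the ratio k = I/(MR²) is 0.6.
Along the incline Mg sinθ − f = Ma, and torque about the center fR = Iα = kMR²(a/R) gives f = kMa.
Eliminating f: Mg sinθ = (1+k)Ma, so a = g sinθ/(1+k) = 9.8 × sin13.3° / 1.6 ≈ 1.41 m/s².

a ≈ 1.41 m/s²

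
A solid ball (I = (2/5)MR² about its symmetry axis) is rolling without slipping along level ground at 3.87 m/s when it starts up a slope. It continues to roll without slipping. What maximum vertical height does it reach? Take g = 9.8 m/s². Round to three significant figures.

h ≈ 1.07 m

With I = (2/5)MR², the ratio k = I/(MR²) is 0.4.
Since it rolls without slipping, ω = v/R and KE = ½Mv² + ½Iω² = ½(1+k)Mv² = (7/10)Mv².
All of this converts to potential energy at the highest point: (7/10)Mv₀² = Mgh.
Thus h = (1+k)v₀²/(2g) = 1.4 × 3.87² / (2 × 9.8) ≈ 1.07 m.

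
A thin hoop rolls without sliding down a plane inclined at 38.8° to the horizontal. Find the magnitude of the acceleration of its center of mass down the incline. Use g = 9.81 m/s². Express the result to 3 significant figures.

Here I = MR², so the shape factor k = I/(MR²) = 1.
Along the incline Mg sinθ − f = Ma, and torque about the center fR = Iα = kMR²(a/R) gives f = kMa.
Eliminating f: Mg sinθ = (1+k)Ma, so a = g sinθ/(1+k) = 9.81 × sin38.8° / 2 ≈ 3.07 m/s².

a ≈ 3.07 m/s²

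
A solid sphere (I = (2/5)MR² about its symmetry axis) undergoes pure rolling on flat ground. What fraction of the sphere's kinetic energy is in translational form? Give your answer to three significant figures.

For this body I = (2/5)MR², i.e. k = I/(MR²) = 0.4.
Since ω = v/R, the translational part is ½Mv² and the rotational part is ½I(v/R)² = ½kMv²; the total is ½(1+k)Mv².
The translational fraction is therefore 1/(1+k) = 1/1.4 ≈ 0.714.

fraction ≈ 0.714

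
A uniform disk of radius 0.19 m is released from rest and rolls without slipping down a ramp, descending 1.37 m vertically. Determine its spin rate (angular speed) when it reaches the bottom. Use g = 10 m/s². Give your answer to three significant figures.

ω ≈ 22.5 rad/s

The moment of inertia is (1/2)MR², giving k ≡ I/(MR²) = 0.5.
The rolling condition ω = v/R makes the rotational term ½I(v/R)² = ½kMv², so KE_total = ½(1+k)Mv² = (3/4)Mv².
Energy conservation Mgh = ½(1+k)Mv² gives v = √(2gh/(1+k)) = √(2 × 10 × 1.37 / 1.5) = 4.274 m/s.
The angular speed follows from ω = v/R = 4.274/0.19 ≈ 22.5 rad/s.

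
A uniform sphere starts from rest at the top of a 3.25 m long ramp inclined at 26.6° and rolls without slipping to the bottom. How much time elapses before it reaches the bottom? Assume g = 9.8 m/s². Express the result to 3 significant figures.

The moment of inertia is (2/5)MR², giving k ≡ I/(MR²) = 0.4.
Translational: Mg sinθ − f = Ma. Rotational about the CM: fR = Iα = kMRa, so f = kMa.
Hence a = g sinθ/(1+k) = 9.8×sin26.6°/1.4 = 3.134 m/s².
Starting from rest, L = ½at², so t = √(2L/a) = √(2×3.25/3.134) ≈ 1.44 s.

t ≈ 1.44 s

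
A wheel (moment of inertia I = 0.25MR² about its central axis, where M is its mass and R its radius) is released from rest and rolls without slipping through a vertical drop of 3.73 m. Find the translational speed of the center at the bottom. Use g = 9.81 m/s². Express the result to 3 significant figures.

v ≈ 7.65 m/s

With I = 0.25MR², the ratio k = I/(MR²) is 0.25.
Rolling without slipping gives ω = v/R, so the total kinetic energy is ½Mv² + ½Iω² = ½(1+k)Mv² = (5/8)Mv².
Energy conservation: Mgh = (5/8)Mv², so v = √(2gh/(1+k)) = √(2 × 9.81 × 3.73 / 1.25) ≈ 7.65 m/s.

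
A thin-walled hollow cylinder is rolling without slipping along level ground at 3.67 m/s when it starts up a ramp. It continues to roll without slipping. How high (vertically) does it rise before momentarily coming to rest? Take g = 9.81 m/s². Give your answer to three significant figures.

h ≈ 1.37 m

The moment of inertia is MR², giving k ≡ I/(MR²) = 1.
Rolling without slipping gives ω = v/R, so the total kinetic energy is ½Mv² + ½Iω² = ½(1+k)Mv² = Mv².
At the top the kinetic energy is zero, so Mv₀² = Mgh.
Thus h = (1+k)v₀²/(2g) = 2 × 3.67² / (2 × 9.81) ≈ 1.37 m.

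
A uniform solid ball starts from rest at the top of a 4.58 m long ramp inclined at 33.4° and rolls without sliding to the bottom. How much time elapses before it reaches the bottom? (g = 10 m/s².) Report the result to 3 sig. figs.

Here I = (2/5)MR², so the shape factor k = I/(MR²) = 0.4.
Newton's second law down the slope: Mg sinθ − f = Ma. The torque equation fR = Iα (with α = a/R) gives f = kMa.
Hence a = g sinθ/(1+k) = 10×sin33.4°/1.4 = 3.932 m/s².
Starting from rest, L = ½at², so t = √(2L/a) = √(2×4.58/3.932) ≈ 1.53 s.

t ≈ 1.53 s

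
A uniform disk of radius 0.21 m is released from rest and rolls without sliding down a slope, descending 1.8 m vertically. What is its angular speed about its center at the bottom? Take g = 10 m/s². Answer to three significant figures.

Here I = (1/2)MR², so the shape factor k = I/(MR²) = 0.5.
The rolling condition ω = v/R makes the rotational term ½I(v/R)² = ½kMv², so KE_total = ½(1+k)Mv² = (3/4)Mv².
Energy conservation Mgh = ½(1+k)Mv² gives v = √(2gh/(1+k)) = √(2 × 10 × 1.8 / 1.5) = 4.899 m/s.
Then ω = v/R = 4.899 / 0.21 ≈ 23.3 rad/s.

ω ≈ 23.3 rad/s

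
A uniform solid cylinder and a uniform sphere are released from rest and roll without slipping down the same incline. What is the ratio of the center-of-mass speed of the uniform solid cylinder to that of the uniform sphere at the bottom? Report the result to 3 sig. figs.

v_ratio ≈ 0.966

Each satisfies Mgh = ½(1+k)Mv² with k = I/(MR²), so v ∝ 1/√(1+k).
For the uniform solid cylinder k = 0.5; for the uniform sphere k = 0.4.
v₁/v₂ = √((1+k₂)/(1+k₁)) = √(1.4/1.5) ≈ 0.966.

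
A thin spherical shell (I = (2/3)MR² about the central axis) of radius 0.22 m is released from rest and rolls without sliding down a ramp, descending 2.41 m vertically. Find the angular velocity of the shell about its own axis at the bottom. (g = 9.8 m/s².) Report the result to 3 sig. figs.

The moment of inertia is (2/3)MR², giving k ≡ I/(MR²) = 2/3.
The rolling condition ω = v/R makes the rotational term ½I(v/R)² = ½kMv², so KE_total = ½(1+k)Mv² = (5/6)Mv².
Energy conservation Mgh = ½(1+k)Mv² gives v = √(2gh/(1+k)) = √(2 × 9.8 × 2.41 / 1.667) = 5.324 m/s.
Then ω = v/R = 5.324 / 0.22 ≈ 24.2 rad/s.

ω ≈ 24.2 rad/s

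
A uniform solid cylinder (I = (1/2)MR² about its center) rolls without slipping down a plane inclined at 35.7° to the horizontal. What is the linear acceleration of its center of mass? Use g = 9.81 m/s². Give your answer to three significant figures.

With I = (1/2)MR², the ratio k = I/(MR²) is 0.5.
Newton's second law down the slope: Mg sinθ − f = Ma. The torque equation fR = Iα (with α = a/R) gives f = kMa.
Eliminating f: Mg sinθ = (1+k)Ma, so a = g sinθ/(1+k) = 9.81 × sin35.7° / 1.5 ≈ 3.82 m/s².

a ≈ 3.82 m/s²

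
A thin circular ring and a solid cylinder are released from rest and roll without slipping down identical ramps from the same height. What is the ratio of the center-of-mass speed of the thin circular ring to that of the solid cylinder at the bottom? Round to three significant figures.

Each satisfies Mgh = ½(1+k)Mv² with k = I/(MR²), so v ∝ 1/√(1+k).
For the thin circular ring k = 1; for the solid cylinder k = 0.5.
v₁/v₂ = √((1+k₂)/(1+k₁)) = √(1.5/2) ≈ 0.866.

v_ratio ≈ 0.866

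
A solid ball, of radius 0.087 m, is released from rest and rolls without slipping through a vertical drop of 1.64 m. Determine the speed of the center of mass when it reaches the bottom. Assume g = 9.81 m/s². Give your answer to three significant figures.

v ≈ 4.79 m/s

The moment of inertia is (2/5)MR², giving k ≡ I/(MR²) = 0.4.
The rolling condition ω = v/R makes the rotational term ½I(v/R)² = ½kMv², so KE_total = ½(1+k)Mv² = (7/10)Mv².
Energy conservation: Mgh = (7/10)Mv², so v = √(2gh/(1+k)) = √(2 × 9.81 × 1.64 / 1.4) ≈ 4.79 m/s.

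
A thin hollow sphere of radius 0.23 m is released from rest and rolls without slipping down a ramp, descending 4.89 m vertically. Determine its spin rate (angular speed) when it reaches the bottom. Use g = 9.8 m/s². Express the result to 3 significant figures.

ω ≈ 33.0 rad/s

The moment of inertia is (2/3)MR², giving k ≡ I/(MR²) = 2/3.
Rolling without slipping gives ω = v/R, so the total kinetic energy is ½Mv² + ½Iω² = ½(1+k)Mv² = (5/6)Mv².
Energy conservation Mgh = ½(1+k)Mv² gives v = √(2gh/(1+k)) = √(2 × 9.8 × 4.89 / 1.667) = 7.583 m/s.
The angular speed follows from ω = v/R = 7.583/0.23 ≈ 33.0 rad/s.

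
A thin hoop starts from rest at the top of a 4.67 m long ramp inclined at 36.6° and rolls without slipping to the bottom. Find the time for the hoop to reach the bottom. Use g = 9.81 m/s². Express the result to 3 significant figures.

t ≈ 1.79 s

Here I = MR², so the shape factor k = I/(MR²) = 1.
Along the incline Mg sinθ − f = Ma, and torque about the center fR = Iα = kMR²(a/R) gives f = kMa.
Hence a = g sinθ/(1+k) = 9.81×sin36.6°/2 = 2.924 m/s².
Starting from rest, L = ½at², so t = √(2L/a) = √(2×4.67/2.924) ≈ 1.79 s.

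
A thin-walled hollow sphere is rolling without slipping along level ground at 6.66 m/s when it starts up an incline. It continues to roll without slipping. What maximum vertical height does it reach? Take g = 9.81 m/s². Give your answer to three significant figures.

Here I = (2/3)MR², so the shape factor k = I/(MR²) = 2/3.
Since it rolls without slipping, ω = v/R and KE = ½Mv² + ½Iω² = ½(1+k)Mv² = (5/6)Mv².
All of this converts to potential energy at the highest point: (5/6)Mv₀² = Mgh.
Thus h = (1+k)v₀²/(2g) = 1.667 × 6.66² / (2 × 9.81) ≈ 3.77 m.

h ≈ 3.77 m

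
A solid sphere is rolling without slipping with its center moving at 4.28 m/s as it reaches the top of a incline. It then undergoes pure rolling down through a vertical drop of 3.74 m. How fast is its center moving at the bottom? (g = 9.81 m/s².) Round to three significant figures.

v ≈ 8.41 m/s

Here I = (2/5)MR², so the shape factor k = I/(MR²) = 0.4.
Since it rolls without slipping, ω = v/R and KE = ½Mv² + ½Iω² = ½(1+k)Mv² = (7/10)Mv².
Energy conservation: (7/10)Mv₀² + Mgh = (7/10)Mv², so v² = v₀² + 2gh/(1+k).
v = √(4.28² + 2×9.81×3.74/1.4) = √70.73 ≈ 8.41 m/s.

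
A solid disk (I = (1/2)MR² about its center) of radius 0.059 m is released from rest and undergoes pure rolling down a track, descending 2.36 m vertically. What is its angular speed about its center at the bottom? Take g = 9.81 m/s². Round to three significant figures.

ω ≈ 94.2 rad/s

The moment of inertia is (1/2)MR², giving k ≡ I/(MR²) = 0.5.
Since it rolls without slipping, ω = v/R and KE = ½Mv² + ½Iω² = ½(1+k)Mv² = (3/4)Mv².
Energy conservation Mgh = ½(1+k)Mv² gives v = √(2gh/(1+k)) = √(2 × 9.81 × 2.36 / 1.5) = 5.556 m/s.
Then ω = v/R = 5.556 / 0.059 ≈ 94.2 rad/s.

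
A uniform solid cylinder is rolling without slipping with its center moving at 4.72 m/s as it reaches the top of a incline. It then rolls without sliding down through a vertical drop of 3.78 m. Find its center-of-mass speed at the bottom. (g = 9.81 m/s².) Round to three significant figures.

v ≈ 8.47 m/s

For this body I = (1/2)MR², i.e. k = I/(MR²) = 0.5.
Pure rolling means v = ωR; then KE = ½Mv² + ½I(v/R)² = ½(1+k)Mv² = (3/4)Mv².
Conserving energy between top and bottom: (3/4)Mv² = (3/4)Mv₀² + Mgh, hence v² = v₀² + 2gh/(1+k).
v = √(4.72² + 2×9.81×3.78/1.5) = √71.72 ≈ 8.47 m/s.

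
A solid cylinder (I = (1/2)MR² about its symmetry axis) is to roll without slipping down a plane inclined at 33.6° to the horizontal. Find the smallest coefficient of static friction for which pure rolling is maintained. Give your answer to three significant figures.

μ_min ≈ 0.221

With I = (1/2)MR², the ratio k = I/(MR²) is 0.5.
Translational: Mg sinθ − f = Ma. Rotational about the CM: fR = Iα = kMRa, so f = kMa.
These give a = g sinθ/(1+k) and the required friction f = kMg sinθ/(1+k).
The normal force is N = Mg cosθ, so μ_min = f/N = k tanθ/(1+k).
μ_min = 0.5 × tan33.6° / 1.5 ≈ 0.221.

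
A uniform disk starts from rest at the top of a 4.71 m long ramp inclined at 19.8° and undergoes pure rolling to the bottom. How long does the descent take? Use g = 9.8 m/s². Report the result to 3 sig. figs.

t ≈ 2.06 s

Here I = (1/2)MR², so the shape factor k = I/(MR²) = 0.5.
Newton's second law down the slope: Mg sinθ − f = Ma. The torque equation fR = Iα (with α = a/R) gives f = kMa.
Hence a = g sinθ/(1+k) = 9.8×sin19.8°/1.5 = 2.213 m/s².
Starting from rest, L = ½at², so t = √(2L/a) = √(2×4.71/2.213) ≈ 2.06 s.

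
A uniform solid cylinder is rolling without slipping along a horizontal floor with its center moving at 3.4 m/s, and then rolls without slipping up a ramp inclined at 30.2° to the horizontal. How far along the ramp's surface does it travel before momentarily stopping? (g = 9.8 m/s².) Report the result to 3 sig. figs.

d ≈ 1.76 m

For this body I = (1/2)MR², i.e. k = I/(MR²) = 0.5.
Since it rolls without slipping, ω = v/R and KE = ½Mv² + ½Iω² = ½(1+k)Mv² = (3/4)Mv².
Setting this equal to Mgh gives the vertical rise h = (1+k)v₀²/(2g) = 1.5×3.4²/(2×9.8) = 0.8847 m.
Along the incline, d = h/sinθ = 0.8847/sin30.2° ≈ 1.76 m.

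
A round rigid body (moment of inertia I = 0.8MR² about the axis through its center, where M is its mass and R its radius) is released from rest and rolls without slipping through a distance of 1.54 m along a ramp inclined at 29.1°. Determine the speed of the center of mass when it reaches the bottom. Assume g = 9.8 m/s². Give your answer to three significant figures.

The moment of inertia is 0.8MR², giving k ≡ I/(MR²) = 0.8.
Since it rolls without slipping, ω = v/R and KE = ½Mv² + ½Iω² = ½(1+k)Mv² = (9/10)Mv².
The vertical drop is h = L sinθ = 1.54 × sin29.1° = 0.749 m.
Energy conservation: Mgh = (9/10)Mv², so v = √(2gh/(1+k)) = √(2 × 9.8 × 0.749 / 1.8) ≈ 2.86 m/s.

v ≈ 2.86 m/s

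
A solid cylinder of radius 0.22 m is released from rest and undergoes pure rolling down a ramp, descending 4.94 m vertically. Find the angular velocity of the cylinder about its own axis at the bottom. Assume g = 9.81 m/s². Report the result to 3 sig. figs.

ω ≈ 36.5 rad/s

With I = (1/2)MR², the ratio k = I/(MR²) is 0.5.
Pure rolling means v = ωR; then KE = ½Mv² + ½I(v/R)² = ½(1+k)Mv² = (3/4)Mv².
Energy conservation Mgh = ½(1+k)Mv² gives v = √(2gh/(1+k)) = √(2 × 9.81 × 4.94 / 1.5) = 8.038 m/s.
Then ω = v/R = 8.038 / 0.22 ≈ 36.5 rad/s.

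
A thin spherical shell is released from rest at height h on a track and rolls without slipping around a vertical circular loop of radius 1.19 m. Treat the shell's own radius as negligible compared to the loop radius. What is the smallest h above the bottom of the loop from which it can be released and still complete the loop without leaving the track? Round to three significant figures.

Here I = (2/3)MR², so the shape factor k = I/(MR²) = 2/3.
At the top, contact is just lost when gravity alone supplies the centripetal force: Mg = Mv_top²/r, i.e. v_top² = gr.
With ω = v/R, the kinetic energy at speed v is ½(1+k)Mv² = (5/6)Mv².
Energy conservation from release (height h) to the top (height 2r): Mgh = Mg(2r) + (5/6)M·gr.
Thus h_min = 2r + (1+k)r/2 = r(2 + 1.667/2) = 1.19 × 2.833 ≈ 3.37 m.

h_min ≈ 3.37 m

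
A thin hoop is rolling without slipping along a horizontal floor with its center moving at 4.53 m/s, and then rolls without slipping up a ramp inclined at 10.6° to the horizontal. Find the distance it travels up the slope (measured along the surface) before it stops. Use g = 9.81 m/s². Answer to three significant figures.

For this body I = MR², i.e. k = I/(MR²) = 1.
The rolling condition ω = v/R makes the rotational term ½I(v/R)² = ½kMv², so KE_total = ½(1+k)Mv² = Mv².
Setting this equal to Mgh gives the vertical rise h = (1+k)v₀²/(2g) = 2×4.53²/(2×9.81) = 2.092 m.
Along the incline, d = h/sinθ = 2.092/sin10.6° ≈ 11.4 m.

d ≈ 11.4 m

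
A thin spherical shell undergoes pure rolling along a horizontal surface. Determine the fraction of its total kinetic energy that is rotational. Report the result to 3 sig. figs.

fraction ≈ 0.400

Here I = (2/3)MR², so the shape factor k = I/(MR²) = 2/3.
With ω = v/R, KE_trans = ½Mv² and KE_rot = ½Iω² = ½kMv², so KE_total = ½(1+k)Mv².
The rotational fraction is therefore k/(1+k) = (2/3)/1.667 ≈ 0.400.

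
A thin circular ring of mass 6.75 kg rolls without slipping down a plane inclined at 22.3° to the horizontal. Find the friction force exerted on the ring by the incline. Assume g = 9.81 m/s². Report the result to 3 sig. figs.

With I = MR², the ratio k = I/(MR²) is 1.
Along the incline Mg sinθ − f = Ma, and torque about the center fR = Iα = kMR²(a/R) gives f = kMa.
Combining, a = g sinθ/(1+k) and f = kMa = kMg sinθ/(1+k).
f = 1 × 6.75 × 9.81 × sin22.3° / 2 ≈ 12.6 N.

f ≈ 12.6 N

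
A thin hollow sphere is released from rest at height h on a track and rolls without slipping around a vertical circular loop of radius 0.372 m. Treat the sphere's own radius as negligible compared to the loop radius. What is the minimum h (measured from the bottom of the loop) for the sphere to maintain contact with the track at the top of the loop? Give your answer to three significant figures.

h_min ≈ 1.05 m

For this body I = (2/3)MR², i.e. k = I/(MR²) = 2/3.
At the top, contact is just lost when gravity alone supplies the centripetal force: Mg = Mv_top²/r, i.e. v_top² = gr.
With ω = v/R, the kinetic energy at speed v is ½(1+k)Mv² = (5/6)Mv².
Energy conservation from release (height h) to the top (height 2r): Mgh = Mg(2r) + (5/6)M·gr.
Thus h_min = 2r + (1+k)r/2 = r(2 + 1.667/2) = 0.372 × 2.833 ≈ 1.05 m.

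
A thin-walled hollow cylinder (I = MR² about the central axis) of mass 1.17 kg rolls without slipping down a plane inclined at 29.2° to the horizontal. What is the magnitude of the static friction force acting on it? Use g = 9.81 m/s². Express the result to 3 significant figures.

f ≈ 2.80 N

For this body I = MR², i.e. k = I/(MR²) = 1.
Newton's second law down the slope: Mg sinθ − f = Ma. The torque equation fR = Iα (with α = a/R) gives f = kMa.
Combining, a = g sinθ/(1+k) and f = kMa = kMg sinθ/(1+k).
f = 1 × 1.17 × 9.81 × sin29.2° / 2 ≈ 2.80 N.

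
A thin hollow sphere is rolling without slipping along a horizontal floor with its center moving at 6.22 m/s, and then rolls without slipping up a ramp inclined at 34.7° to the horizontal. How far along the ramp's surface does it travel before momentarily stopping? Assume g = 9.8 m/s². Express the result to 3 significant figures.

Here I = (2/3)MR², so the shape factor k = I/(MR²) = 2/3.
The rolling condition ω = v/R makes the rotational term ½I(v/R)² = ½kMv², so KE_total = ½(1+k)Mv² = (5/6)Mv².
Setting this equal to Mgh gives the vertical rise h = (1+k)v₀²/(2g) = 1.667×6.22²/(2×9.8) = 3.29 m.
The distance along the slope is d = h/sinθ = 3.29/sin34.7° ≈ 5.78 m.

d ≈ 5.78 m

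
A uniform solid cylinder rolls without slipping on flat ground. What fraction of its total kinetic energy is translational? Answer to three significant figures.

fraction ≈ 0.667

Here I = (1/2)MR², so the shape factor k = I/(MR²) = 0.5.
With ω = v/R, KE_trans = ½Mv² and KE_rot = ½Iω² = ½kMv², so KE_total = ½(1+k)Mv².
The translational fraction is therefore 1/(1+k) = 1/1.5 ≈ 0.667.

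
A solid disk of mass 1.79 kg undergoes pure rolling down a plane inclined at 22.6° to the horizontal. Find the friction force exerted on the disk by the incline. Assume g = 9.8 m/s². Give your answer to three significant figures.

f ≈ 2.25 N

For this body I = (1/2)MR², i.e. k = I/(MR²) = 0.5.
Along the incline Mg sinθ − f = Ma, and torque about the center fR = Iα = kMR²(a/R) gives f = kMa.
Combining, a = g sinθ/(1+k) and f = kMa = kMg sinθ/(1+k).
f = 0.5 × 1.79 × 9.8 × sin22.6° / 1.5 ≈ 2.25 N.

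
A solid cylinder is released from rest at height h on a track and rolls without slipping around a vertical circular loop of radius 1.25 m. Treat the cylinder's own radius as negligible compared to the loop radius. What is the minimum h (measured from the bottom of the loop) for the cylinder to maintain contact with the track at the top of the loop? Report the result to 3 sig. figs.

h_min ≈ 3.44 m

For this body I = (1/2)MR², i.e. k = I/(MR²) = 0.5.
At the top, contact is just lost when gravity alone supplies the centripetal force: Mg = Mv_top²/r, i.e. v_top² = gr.
With ω = v/R, the kinetic energy at speed v is ½(1+k)Mv² = (3/4)Mv².
Energy conservation from release (height h) to the top (height 2r): Mgh = Mg(2r) + (3/4)M·gr.
Thus h_min = 2r + (1+k)r/2 = r(2 + 1.5/2) = 1.25 × 2.75 ≈ 3.44 m.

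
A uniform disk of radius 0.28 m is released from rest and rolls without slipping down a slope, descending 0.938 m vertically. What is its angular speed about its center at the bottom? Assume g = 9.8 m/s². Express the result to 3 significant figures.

Here I = (1/2)MR², so the shape factor k = I/(MR²) = 0.5.
Pure rolling means v = ωR; then KE = ½Mv² + ½I(v/R)² = ½(1+k)Mv² = (3/4)Mv².
Energy conservation Mgh = ½(1+k)Mv² gives v = √(2gh/(1+k)) = √(2 × 9.8 × 0.938 / 1.5) = 3.501 m/s.
Then ω = v/R = 3.501 / 0.28 ≈ 12.5 rad/s.

ω ≈ 12.5 rad/s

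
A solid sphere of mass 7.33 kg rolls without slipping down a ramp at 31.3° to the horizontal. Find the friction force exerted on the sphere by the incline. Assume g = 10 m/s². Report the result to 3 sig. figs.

f ≈ 10.9 N

With I = (2/5)MR², the ratio k = I/(MR²) is 0.4.
Along the incline Mg sinθ − f = Ma, and torque about the center fR = Iα = kMR²(a/R) gives f = kMa.
Combining, a = g sinθ/(1+k) and f = kMa = kMg sinθ/(1+k).
f = 0.4 × 7.33 × 10 × sin31.3° / 1.4 ≈ 10.9 N.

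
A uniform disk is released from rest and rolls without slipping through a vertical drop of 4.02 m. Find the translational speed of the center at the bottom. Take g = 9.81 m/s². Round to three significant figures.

v ≈ 7.25 m/s

For this body I = (1/2)MR², i.e. k = I/(MR²) = 0.5.
Rolling without slipping gives ω = v/R, so the total kinetic energy is ½Mv² + ½Iω² = ½(1+k)Mv² = (3/4)Mv².
Energy conservation: Mgh = (3/4)Mv², so v = √(2gh/(1+k)) = √(2 × 9.81 × 4.02 / 1.5) ≈ 7.25 m/s.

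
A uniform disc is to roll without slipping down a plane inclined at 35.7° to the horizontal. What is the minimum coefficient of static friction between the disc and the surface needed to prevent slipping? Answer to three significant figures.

μ_min ≈ 0.240

The moment of inertia is (1/2)MR², giving k ≡ I/(MR²) = 0.5.
Along the incline Mg sinθ − f = Ma, and torque about the center fR = Iα = kMR²(a/R) gives f = kMa.
These give a = g sinθ/(1+k) and the required friction f = kMg sinθ/(1+k).
The normal force is N = Mg cosθ, so μ_min = f/N = k tanθ/(1+k).
μ_min = 0.5 × tan35.7° / 1.5 ≈ 0.240.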